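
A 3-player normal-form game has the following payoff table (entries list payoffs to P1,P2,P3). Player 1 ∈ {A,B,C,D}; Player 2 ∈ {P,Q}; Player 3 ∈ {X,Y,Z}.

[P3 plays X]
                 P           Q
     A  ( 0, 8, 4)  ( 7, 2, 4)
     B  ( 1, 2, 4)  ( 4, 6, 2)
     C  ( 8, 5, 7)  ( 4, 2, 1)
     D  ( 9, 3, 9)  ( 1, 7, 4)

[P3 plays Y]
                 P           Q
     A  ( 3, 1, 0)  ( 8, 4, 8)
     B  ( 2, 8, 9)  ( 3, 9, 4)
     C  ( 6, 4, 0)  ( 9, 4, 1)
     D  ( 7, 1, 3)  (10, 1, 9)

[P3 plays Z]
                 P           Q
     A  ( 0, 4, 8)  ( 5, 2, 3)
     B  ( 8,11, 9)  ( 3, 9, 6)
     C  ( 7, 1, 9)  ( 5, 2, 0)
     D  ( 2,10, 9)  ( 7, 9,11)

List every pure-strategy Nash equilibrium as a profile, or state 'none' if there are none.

NE set: (B,P,Z)

(A,P,X): not NE [P1→D gives 9>0; P3→Z gives 8>4]
(A,P,Y): not NE [P1→D gives 7>3; P2→Q gives 4>1; P3→Z gives 8>0]
(A,P,Z): not NE [P1→B gives 8>0]
(A,Q,X): not NE [P2→P gives 8>2; P3→Y gives 8>4]
(A,Q,Y): not NE [P1→D gives 10>8]
(A,Q,Z): not NE [P1→D gives 7>5; P2→P gives 4>2; P3→Y gives 8>3]
(B,P,X): not NE [P1→D gives 9>1; P2→Q gives 6>2; P3→Z gives 9>4]
(B,P,Y): not NE [P1→D gives 7>2; P2→Q gives 9>8]
(B,P,Z): NE
(B,Q,X): not NE [P1→A gives 7>4; P3→Z gives 6>2]
(B,Q,Y): not NE [P1→D gives 10>3; P3→Z gives 6>4]
(B,Q,Z): not NE [P1→D gives 7>3; P2→P gives 11>9]
(C,P,X): not NE [P1→D gives 9>8; P3→Z gives 9>7]
(C,P,Y): not NE [P1→D gives 7>6; P3→Z gives 9>0]
(C,P,Z): not NE [P1→B gives 8>7; P2→Q gives 2>1]
(C,Q,X): not NE [P1→A gives 7>4; P2→P gives 5>2]
(C,Q,Y): not NE [P1→D gives 10>9]
(C,Q,Z): not NE [P1→D gives 7>5; P3→Y gives 1>0]
(D,P,X): not NE [P2→Q gives 7>3]
(D,P,Y): not NE [P3→Z gives 9>3]
(D,P,Z): not NE [P1→B gives 8>2]
(D,Q,X): not NE [P1→A gives 7>1; P3→Z gives 11>4]
(D,Q,Y): not NE [P3→Z gives 11>9]
(D,Q,Z): not NE [P2→P gives 10>9]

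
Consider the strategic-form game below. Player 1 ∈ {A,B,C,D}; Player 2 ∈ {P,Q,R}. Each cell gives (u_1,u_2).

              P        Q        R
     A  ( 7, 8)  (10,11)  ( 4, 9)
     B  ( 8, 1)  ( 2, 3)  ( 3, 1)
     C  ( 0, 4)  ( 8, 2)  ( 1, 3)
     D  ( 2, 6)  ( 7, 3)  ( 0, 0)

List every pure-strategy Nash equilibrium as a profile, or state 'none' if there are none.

NE set: (A,Q)

(A,P): not NE [P1→B gives 8>7; P2→Q gives 11>8]
(A,Q): NE
(A,R): not NE [P2→Q gives 11>9]
(B,P): not NE [P2→Q gives 3>1]
(B,Q): not NE [P1→A gives 10>2]
(B,R): not NE [P1→A gives 4>3; P2→Q gives 3>1]
(C,P): not NE [P1→B gives 8>0]
(C,Q): not NE [P1→A gives 10>8; P2→P gives 4>2]
(C,R): not NE [P1→A gives 4>1; P2→P gives 4>3]
(D,P): not NE [P1→B gives 8>2]
(D,Q): not NE [P1→A gives 10>7; P2→P gives 6>3]
(D,R): not NE [P1→A gives 4>0; P2→P gives 6>0]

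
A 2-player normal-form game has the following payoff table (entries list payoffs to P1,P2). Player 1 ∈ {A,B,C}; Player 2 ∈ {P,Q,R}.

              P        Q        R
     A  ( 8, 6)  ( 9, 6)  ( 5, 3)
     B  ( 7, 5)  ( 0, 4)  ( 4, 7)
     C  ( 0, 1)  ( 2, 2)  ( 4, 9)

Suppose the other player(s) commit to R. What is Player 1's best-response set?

P1 best: {A}

u_1(A vs R) = 5
u_1(B vs R) = 4
u_1(C vs R) = 4
max payoff 5 at {A}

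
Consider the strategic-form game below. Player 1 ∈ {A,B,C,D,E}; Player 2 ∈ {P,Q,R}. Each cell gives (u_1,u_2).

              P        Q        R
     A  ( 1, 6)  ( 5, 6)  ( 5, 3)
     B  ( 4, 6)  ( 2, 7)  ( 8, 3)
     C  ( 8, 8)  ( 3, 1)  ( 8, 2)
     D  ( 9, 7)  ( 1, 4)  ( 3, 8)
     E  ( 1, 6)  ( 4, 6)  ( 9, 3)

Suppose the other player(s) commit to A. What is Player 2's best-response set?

argmax u_2 = {P,Q}

u_2(P vs A) = 6
u_2(Q vs A) = 6
u_2(R vs A) = 3
max payoff 6 at {P,Q}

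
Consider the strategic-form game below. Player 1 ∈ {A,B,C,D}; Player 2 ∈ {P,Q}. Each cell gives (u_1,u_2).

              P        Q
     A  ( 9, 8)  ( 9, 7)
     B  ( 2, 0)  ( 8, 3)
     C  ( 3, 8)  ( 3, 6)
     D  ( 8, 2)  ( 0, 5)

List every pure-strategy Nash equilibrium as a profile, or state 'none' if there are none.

Nash profiles: (A,P)

(A,P): NE
(A,Q): not NE [P2→P gives 8>7]
(B,P): not NE [P1→A gives 9>2; P2→Q gives 3>0]
(B,Q): not NE [P1→A gives 9>8]
(C,P): not NE [P1→A gives 9>3]
(C,Q): not NE [P1→A gives 9>3; P2→P gives 8>6]
(D,P): not NE [P1→A gives 9>8; P2→Q gives 5>2]
(D,Q): not NE [P1→A gives 9>0]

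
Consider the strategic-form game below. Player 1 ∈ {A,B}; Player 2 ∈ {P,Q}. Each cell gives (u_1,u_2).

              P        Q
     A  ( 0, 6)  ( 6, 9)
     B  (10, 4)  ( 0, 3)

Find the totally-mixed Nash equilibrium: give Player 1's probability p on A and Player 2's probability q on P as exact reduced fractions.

P1 indiff ⇒ q·0+(1-q)·6 = q·10+(1-q)·0 ⇒ q(-10) = (1-q)(-6) ⇒ q = 3/8
P2 indiff ⇒ p·6+(1-p)·4 = p·9+(1-p)·3 ⇒ p(-3) = (1-p)(-1) ⇒ p = 1/4

(p,q) = (1/4, 3/8)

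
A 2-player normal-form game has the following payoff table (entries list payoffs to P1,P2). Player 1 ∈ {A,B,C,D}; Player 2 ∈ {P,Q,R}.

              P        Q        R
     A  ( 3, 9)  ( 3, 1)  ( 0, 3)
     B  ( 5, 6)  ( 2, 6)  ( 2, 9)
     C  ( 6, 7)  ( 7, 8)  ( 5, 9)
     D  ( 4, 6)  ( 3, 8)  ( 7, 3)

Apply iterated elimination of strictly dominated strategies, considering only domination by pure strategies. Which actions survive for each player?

P1 drop A (C beats it: P:6>3 Q:7>3 R:5>0)
P1 drop B (C beats it: P:6>5 Q:7>2 R:5>2)
P2 drop P (Q beats it: C:8>7 D:8>6)
P1→{C,D} P2→{Q,R}

Remaining: P1:{C,D} P2:{Q,R}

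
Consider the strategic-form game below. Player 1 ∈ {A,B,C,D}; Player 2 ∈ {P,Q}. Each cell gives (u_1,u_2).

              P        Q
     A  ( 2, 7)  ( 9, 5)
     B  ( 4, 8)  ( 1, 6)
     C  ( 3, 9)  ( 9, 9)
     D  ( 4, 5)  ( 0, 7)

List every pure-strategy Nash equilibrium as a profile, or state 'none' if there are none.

PSNE = {(B,P), (C,Q)}

(A,P): not NE [P1→D gives 4>2]
(A,Q): not NE [P2→P gives 7>5]
(B,P): NE
(B,Q): not NE [P1→C gives 9>1; P2→P gives 8>6]
(C,P): not NE [P1→D gives 4>3]
(C,Q): NE
(D,P): not NE [P2→Q gives 7>5]
(D,Q): not NE [P1→C gives 9>0]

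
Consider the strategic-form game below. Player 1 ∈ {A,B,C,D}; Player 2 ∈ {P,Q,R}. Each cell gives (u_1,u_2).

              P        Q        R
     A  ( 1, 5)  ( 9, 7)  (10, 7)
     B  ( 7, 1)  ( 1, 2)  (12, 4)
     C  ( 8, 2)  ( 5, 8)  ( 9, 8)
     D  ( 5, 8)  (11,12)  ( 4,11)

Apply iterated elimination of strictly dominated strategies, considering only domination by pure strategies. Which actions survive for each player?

Remaining: P1:{A,B,D} P2:{Q,R}

P2 drop P (Q beats it: A:7>5 B:2>1 C:8>2 D:12>8)
P1 drop C (A beats it: Q:9>5 R:10>9)
P1→{A,B,D} P2→{Q,R}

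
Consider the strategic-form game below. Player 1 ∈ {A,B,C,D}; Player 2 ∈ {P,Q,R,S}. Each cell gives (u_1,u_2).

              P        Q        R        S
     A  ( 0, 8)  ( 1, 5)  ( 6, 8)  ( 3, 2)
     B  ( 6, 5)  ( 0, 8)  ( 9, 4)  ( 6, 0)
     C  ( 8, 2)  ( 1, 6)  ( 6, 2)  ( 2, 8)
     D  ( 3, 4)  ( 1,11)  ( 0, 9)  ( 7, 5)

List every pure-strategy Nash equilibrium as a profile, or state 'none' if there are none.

(A,P): not NE [P1→C gives 8>0]
(A,Q): not NE [P2→R gives 8>5]
(A,R): not NE [P1→B gives 9>6]
(A,S): not NE [P1→D gives 7>3; P2→R gives 8>2]
(B,P): not NE [P1→C gives 8>6; P2→Q gives 8>5]
(B,Q): not NE [P1→D gives 1>0]
(B,R): not NE [P2→Q gives 8>4]
(B,S): not NE [P1→D gives 7>6; P2→Q gives 8>0]
(C,P): not NE [P2→S gives 8>2]
(C,Q): not NE [P2→S gives 8>6]
(C,R): not NE [P1→B gives 9>6; P2→S gives 8>2]
(C,S): not NE [P1→D gives 7>2]
(D,P): not NE [P1→C gives 8>3; P2→Q gives 11>4]
(D,Q): NE
(D,R): not NE [P1→B gives 9>0; P2→Q gives 11>9]
(D,S): not NE [P2→Q gives 11>5]

Nash profiles: (D,Q)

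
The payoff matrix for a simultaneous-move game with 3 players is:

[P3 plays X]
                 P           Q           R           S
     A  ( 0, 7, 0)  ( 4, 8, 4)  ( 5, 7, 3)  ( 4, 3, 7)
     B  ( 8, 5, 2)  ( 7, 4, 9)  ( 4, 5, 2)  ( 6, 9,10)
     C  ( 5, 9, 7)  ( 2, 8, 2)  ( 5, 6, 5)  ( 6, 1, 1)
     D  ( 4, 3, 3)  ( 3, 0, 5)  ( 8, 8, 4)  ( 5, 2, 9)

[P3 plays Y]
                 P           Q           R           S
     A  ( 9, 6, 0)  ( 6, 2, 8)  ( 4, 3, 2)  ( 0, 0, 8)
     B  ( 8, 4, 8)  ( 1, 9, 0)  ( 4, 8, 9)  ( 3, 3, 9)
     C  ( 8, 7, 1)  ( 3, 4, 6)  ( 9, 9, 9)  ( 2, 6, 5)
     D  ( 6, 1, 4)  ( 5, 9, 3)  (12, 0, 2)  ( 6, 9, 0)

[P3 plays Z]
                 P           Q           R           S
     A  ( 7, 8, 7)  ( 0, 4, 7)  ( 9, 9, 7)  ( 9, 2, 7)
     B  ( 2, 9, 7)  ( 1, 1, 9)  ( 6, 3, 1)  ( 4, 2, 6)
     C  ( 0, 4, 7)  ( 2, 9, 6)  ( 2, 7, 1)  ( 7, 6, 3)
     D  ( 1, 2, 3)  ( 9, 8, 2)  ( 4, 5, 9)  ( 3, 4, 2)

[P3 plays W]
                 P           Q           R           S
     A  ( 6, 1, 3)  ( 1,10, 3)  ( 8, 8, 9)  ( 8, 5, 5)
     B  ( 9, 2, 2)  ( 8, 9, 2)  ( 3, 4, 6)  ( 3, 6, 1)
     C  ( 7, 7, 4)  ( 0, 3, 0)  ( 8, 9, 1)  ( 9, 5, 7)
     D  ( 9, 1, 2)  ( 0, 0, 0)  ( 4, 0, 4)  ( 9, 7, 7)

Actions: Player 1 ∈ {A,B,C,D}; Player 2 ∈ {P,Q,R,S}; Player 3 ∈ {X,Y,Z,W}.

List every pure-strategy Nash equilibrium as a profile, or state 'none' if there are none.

PSNE = {(B,S,X)}

(A,P,X): not NE [P1→B gives 8>0; P2→Q gives 8>7; P3→Z gives 7>0]
(A,P,Y): not NE [P3→Z gives 7>0]
(A,P,Z): not NE [P2→R gives 9>8]
(A,P,W): not NE [P1→D gives 9>6; P2→Q gives 10>1; P3→Z gives 7>3]
(A,Q,X): not NE [P1→B gives 7>4; P3→Y gives 8>4]
(A,Q,Y): not NE [P2→P gives 6>2]
(A,Q,Z): not NE [P1→D gives 9>0; P2→R gives 9>4; P3→Y gives 8>7]
(A,Q,W): not NE [P1→B gives 8>1; P3→Y gives 8>3]
(A,R,X): not NE [P1→D gives 8>5; P2→Q gives 8>7; P3→W gives 9>3]
(A,R,Y): not NE [P1→D gives 12>4; P2→P gives 6>3; P3→W gives 9>2]
(A,R,Z): not NE [P3→W gives 9>7]
(A,R,W): not NE [P2→Q gives 10>8]
(A,S,X): not NE [P1→C gives 6>4; P2→Q gives 8>3; P3→Y gives 8>7]
(A,S,Y): not NE [P1→D gives 6>0; P2→P gives 6>0]
(A,S,Z): not NE [P2→R gives 9>2; P3→Y gives 8>7]
(A,S,W): not NE [P1→D gives 9>8; P2→Q gives 10>5; P3→Y gives 8>5]
(B,P,X): not NE [P2→S gives 9>5; P3→Y gives 8>2]
(B,P,Y): not NE [P1→A gives 9>8; P2→Q gives 9>4]
(B,P,Z): not NE [P1→A gives 7>2; P3→Y gives 8>7]
(B,P,W): not NE [P2→Q gives 9>2; P3→Y gives 8>2]
(B,Q,X): not NE [P2→S gives 9>4]
(B,Q,Y): not NE [P1→A gives 6>1; P3→Z gives 9>0]
(B,Q,Z): not NE [P1→D gives 9>1; P2→P gives 9>1]
(B,Q,W): not NE [P3→Z gives 9>2]
(B,R,X): not NE [P1→D gives 8>4; P2→S gives 9>5; P3→Y gives 9>2]
(B,R,Y): not NE [P1→D gives 12>4; P2→Q gives 9>8]
(B,R,Z): not NE [P1→A gives 9>6; P2→P gives 9>3; P3→Y gives 9>1]
(B,R,W): not NE [P1→C gives 8>3; P2→Q gives 9>4; P3→Y gives 9>6]
(B,S,X): NE
(B,S,Y): not NE [P1→D gives 6>3; P2→Q gives 9>3; P3→X gives 10>9]
(B,S,Z): not NE [P1→A gives 9>4; P2→P gives 9>2; P3→X gives 10>6]
(B,S,W): not NE [P1→D gives 9>3; P2→Q gives 9>6; P3→X gives 10>1]
(C,P,X): not NE [P1→B gives 8>5]
(C,P,Y): not NE [P1→A gives 9>8; P2→R gives 9>7; P3→Z gives 7>1]
(C,P,Z): not NE [P1→A gives 7>0; P2→Q gives 9>4]
(C,P,W): not NE [P1→D gives 9>7; P2→R gives 9>7; P3→Z gives 7>4]
(C,Q,X): not NE [P1→B gives 7>2; P2→P gives 9>8; P3→Z gives 6>2]
(C,Q,Y): not NE [P1→A gives 6>3; P2→R gives 9>4]
(C,Q,Z): not NE [P1→D gives 9>2]
(C,Q,W): not NE [P1→B gives 8>0; P2→R gives 9>3; P3→Z gives 6>0]
(C,R,X): not NE [P1→D gives 8>5; P2→P gives 9>6; P3→Y gives 9>5]
(C,R,Y): not NE [P1→D gives 12>9]
(C,R,Z): not NE [P1→A gives 9>2; P2→Q gives 9>7; P3→Y gives 9>1]
(C,R,W): not NE [P3→Y gives 9>1]
(C,S,X): not NE [P2→P gives 9>1; P3→W gives 7>1]
(C,S,Y): not NE [P1→D gives 6>2; P2→R gives 9>6; P3→W gives 7>5]
(C,S,Z): not NE [P1→A gives 9>7; P2→Q gives 9>6; P3→W gives 7>3]
(C,S,W): not NE [P2→R gives 9>5]
(D,P,X): not NE [P1→B gives 8>4; P2→R gives 8>3; P3→Y gives 4>3]
(D,P,Y): not NE [P1→A gives 9>6; P2→S gives 9>1]
(D,P,Z): not NE [P1→A gives 7>1; P2→Q gives 8>2; P3→Y gives 4>3]
(D,P,W): not NE [P2→S gives 7>1; P3→Y gives 4>2]
(D,Q,X): not NE [P1→B gives 7>3; P2→R gives 8>0]
(D,Q,Y): not NE [P1→A gives 6>5; P3→X gives 5>3]
(D,Q,Z): not NE [P3→X gives 5>2]
(D,Q,W): not NE [P1→B gives 8>0; P2→S gives 7>0; P3→X gives 5>0]
(D,R,X): not NE [P3→Z gives 9>4]
(D,R,Y): not NE [P2→S gives 9>0; P3→Z gives 9>2]
(D,R,Z): not NE [P1→A gives 9>4; P2→Q gives 8>5]
(D,R,W): not NE [P1→C gives 8>4; P2→S gives 7>0; P3→Z gives 9>4]
(D,S,X): not NE [P1→C gives 6>5; P2→R gives 8>2]
(D,S,Y): not NE [P3→X gives 9>0]
(D,S,Z): not NE [P1→A gives 9>3; P2→Q gives 8>4; P3→X gives 9>2]
(D,S,W): not NE [P3→X gives 9>7]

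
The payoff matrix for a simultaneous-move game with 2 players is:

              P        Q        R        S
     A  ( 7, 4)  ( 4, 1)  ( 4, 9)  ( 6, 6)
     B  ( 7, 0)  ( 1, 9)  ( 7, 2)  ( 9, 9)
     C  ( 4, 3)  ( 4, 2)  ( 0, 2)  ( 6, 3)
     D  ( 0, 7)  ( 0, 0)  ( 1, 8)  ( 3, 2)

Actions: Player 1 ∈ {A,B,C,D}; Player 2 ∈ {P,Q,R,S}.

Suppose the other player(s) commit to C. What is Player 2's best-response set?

P2 best: {P,S}

u_2(P vs C) = 3
u_2(Q vs C) = 2
u_2(R vs C) = 2
u_2(S vs C) = 3
max payoff 3 at {P,S}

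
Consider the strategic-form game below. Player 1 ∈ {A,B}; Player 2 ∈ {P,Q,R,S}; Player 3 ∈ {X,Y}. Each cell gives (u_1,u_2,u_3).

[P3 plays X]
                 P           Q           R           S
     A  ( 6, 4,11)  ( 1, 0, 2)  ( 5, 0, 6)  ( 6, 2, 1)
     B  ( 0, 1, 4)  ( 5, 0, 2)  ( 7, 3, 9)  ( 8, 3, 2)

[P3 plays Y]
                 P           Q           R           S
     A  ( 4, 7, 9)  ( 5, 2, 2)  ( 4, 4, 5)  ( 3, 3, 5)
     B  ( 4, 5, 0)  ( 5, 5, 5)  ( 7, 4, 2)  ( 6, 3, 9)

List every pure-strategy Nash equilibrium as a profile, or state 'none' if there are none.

PSNE = {(A,P,X), (B,Q,Y), (B,R,X)}

(A,P,X): NE
(A,P,Y): not NE [P3→X gives 11>9]
(A,Q,X): not NE [P1→B gives 5>1; P2→P gives 4>0]
(A,Q,Y): not NE [P2→P gives 7>2]
(A,R,X): not NE [P1→B gives 7>5; P2→P gives 4>0]
(A,R,Y): not NE [P1→B gives 7>4; P2→P gives 7>4; P3→X gives 6>5]
(A,S,X): not NE [P1→B gives 8>6; P2→P gives 4>2; P3→Y gives 5>1]
(A,S,Y): not NE [P1→B gives 6>3; P2→P gives 7>3]
(B,P,X): not NE [P1→A gives 6>0; P2→S gives 3>1]
(B,P,Y): not NE [P3→X gives 4>0]
(B,Q,X): not NE [P2→S gives 3>0; P3→Y gives 5>2]
(B,Q,Y): NE
(B,R,X): NE
(B,R,Y): not NE [P2→Q gives 5>4; P3→X gives 9>2]
(B,S,X): not NE [P3→Y gives 9>2]
(B,S,Y): not NE [P2→Q gives 5>3]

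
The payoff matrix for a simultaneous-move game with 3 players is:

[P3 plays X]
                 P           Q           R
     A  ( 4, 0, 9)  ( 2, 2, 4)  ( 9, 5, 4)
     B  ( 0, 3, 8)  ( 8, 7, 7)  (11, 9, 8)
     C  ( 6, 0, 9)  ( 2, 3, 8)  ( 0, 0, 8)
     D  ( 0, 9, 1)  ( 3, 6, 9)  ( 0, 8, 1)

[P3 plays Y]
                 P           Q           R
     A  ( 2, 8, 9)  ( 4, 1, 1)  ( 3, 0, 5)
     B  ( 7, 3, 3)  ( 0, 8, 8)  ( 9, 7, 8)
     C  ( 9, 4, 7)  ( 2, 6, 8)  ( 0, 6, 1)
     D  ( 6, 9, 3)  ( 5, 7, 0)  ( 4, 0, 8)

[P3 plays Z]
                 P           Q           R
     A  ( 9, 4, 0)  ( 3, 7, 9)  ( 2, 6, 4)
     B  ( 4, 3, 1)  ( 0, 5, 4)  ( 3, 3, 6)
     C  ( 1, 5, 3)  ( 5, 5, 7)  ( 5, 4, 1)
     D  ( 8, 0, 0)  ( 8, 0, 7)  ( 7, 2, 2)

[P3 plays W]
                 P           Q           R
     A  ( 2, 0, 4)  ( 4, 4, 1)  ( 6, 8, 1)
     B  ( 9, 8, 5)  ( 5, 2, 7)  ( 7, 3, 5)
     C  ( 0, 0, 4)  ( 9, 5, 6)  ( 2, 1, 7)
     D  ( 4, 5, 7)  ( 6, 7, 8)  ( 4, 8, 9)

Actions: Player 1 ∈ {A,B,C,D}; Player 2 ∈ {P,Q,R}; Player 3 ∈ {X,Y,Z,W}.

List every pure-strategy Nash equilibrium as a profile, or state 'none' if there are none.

NE set: (B,R,X)

(A,P,X): not NE [P1→C gives 6>4; P2→R gives 5>0]
(A,P,Y): not NE [P1→C gives 9>2]
(A,P,Z): not NE [P2→Q gives 7>4; P3→Y gives 9>0]
(A,P,W): not NE [P1→B gives 9>2; P2→R gives 8>0; P3→Y gives 9>4]
(A,Q,X): not NE [P1→B gives 8>2; P2→R gives 5>2; P3→Z gives 9>4]
(A,Q,Y): not NE [P1→D gives 5>4; P2→P gives 8>1; P3→Z gives 9>1]
(A,Q,Z): not NE [P1→D gives 8>3]
(A,Q,W): not NE [P1→C gives 9>4; P2→R gives 8>4; P3→Z gives 9>1]
(A,R,X): not NE [P1→B gives 11>9; P3→Y gives 5>4]
(A,R,Y): not NE [P1→B gives 9>3; P2→P gives 8>0]
(A,R,Z): not NE [P1→D gives 7>2; P2→Q gives 7>6; P3→Y gives 5>4]
(A,R,W): not NE [P1→B gives 7>6; P3→Y gives 5>1]
(B,P,X): not NE [P1→C gives 6>0; P2→R gives 9>3]
(B,P,Y): not NE [P1→C gives 9>7; P2→Q gives 8>3; P3→X gives 8>3]
(B,P,Z): not NE [P1→A gives 9>4; P2→Q gives 5>3; P3→X gives 8>1]
(B,P,W): not NE [P3→X gives 8>5]
(B,Q,X): not NE [P2→R gives 9>7; P3→Y gives 8>7]
(B,Q,Y): not NE [P1→D gives 5>0]
(B,Q,Z): not NE [P1→D gives 8>0; P3→Y gives 8>4]
(B,Q,W): not NE [P1→C gives 9>5; P2→P gives 8>2; P3→Y gives 8>7]
(B,R,X): NE
(B,R,Y): not NE [P2→Q gives 8>7]
(B,R,Z): not NE [P1→D gives 7>3; P2→Q gives 5>3; P3→Y gives 8>6]
(B,R,W): not NE [P2→P gives 8>3; P3→Y gives 8>5]
(C,P,X): not NE [P2→Q gives 3>0]
(C,P,Y): not NE [P2→R gives 6>4; P3→X gives 9>7]
(C,P,Z): not NE [P1→A gives 9>1; P3→X gives 9>3]
(C,P,W): not NE [P1→B gives 9>0; P2→Q gives 5>0; P3→X gives 9>4]
(C,Q,X): not NE [P1→B gives 8>2]
(C,Q,Y): not NE [P1→D gives 5>2]
(C,Q,Z): not NE [P1→D gives 8>5; P3→Y gives 8>7]
(C,Q,W): not NE [P3→Y gives 8>6]
(C,R,X): not NE [P1→B gives 11>0; P2→Q gives 3>0]
(C,R,Y): not NE [P1→B gives 9>0; P3→X gives 8>1]
(C,R,Z): not NE [P1→D gives 7>5; P2→Q gives 5>4; P3→X gives 8>1]
(C,R,W): not NE [P1→B gives 7>2; P2→Q gives 5>1; P3→X gives 8>7]
(D,P,X): not NE [P1→C gives 6>0; P3→W gives 7>1]
(D,P,Y): not NE [P1→C gives 9>6; P3→W gives 7>3]
(D,P,Z): not NE [P1→A gives 9>8; P2→R gives 2>0; P3→W gives 7>0]
(D,P,W): not NE [P1→B gives 9>4; P2→R gives 8>5]
(D,Q,X): not NE [P1→B gives 8>3; P2→P gives 9>6]
(D,Q,Y): not NE [P2→P gives 9>7; P3→X gives 9>0]
(D,Q,Z): not NE [P2→R gives 2>0; P3→X gives 9>7]
(D,Q,W): not NE [P1→C gives 9>6; P2→R gives 8>7; P3→X gives 9>8]
(D,R,X): not NE [P1→B gives 11>0; P2→P gives 9>8; P3→W gives 9>1]
(D,R,Y): not NE [P1→B gives 9>4; P2→P gives 9>0; P3→W gives 9>8]
(D,R,Z): not NE [P3→W gives 9>2]
(D,R,W): not NE [P1→B gives 7>4]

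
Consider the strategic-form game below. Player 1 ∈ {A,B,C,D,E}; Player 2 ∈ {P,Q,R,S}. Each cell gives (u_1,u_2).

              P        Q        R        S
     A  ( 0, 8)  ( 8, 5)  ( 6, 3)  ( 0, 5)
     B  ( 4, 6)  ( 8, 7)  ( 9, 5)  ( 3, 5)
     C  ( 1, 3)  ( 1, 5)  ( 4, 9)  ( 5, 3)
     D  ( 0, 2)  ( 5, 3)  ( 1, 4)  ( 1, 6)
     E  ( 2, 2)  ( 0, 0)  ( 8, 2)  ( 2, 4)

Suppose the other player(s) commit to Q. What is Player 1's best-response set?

argmax u_1 = {A,B}

u_1(A vs Q) = 8
u_1(B vs Q) = 8
u_1(C vs Q) = 1
u_1(D vs Q) = 5
u_1(E vs Q) = 0
max payoff 8 at {A,B}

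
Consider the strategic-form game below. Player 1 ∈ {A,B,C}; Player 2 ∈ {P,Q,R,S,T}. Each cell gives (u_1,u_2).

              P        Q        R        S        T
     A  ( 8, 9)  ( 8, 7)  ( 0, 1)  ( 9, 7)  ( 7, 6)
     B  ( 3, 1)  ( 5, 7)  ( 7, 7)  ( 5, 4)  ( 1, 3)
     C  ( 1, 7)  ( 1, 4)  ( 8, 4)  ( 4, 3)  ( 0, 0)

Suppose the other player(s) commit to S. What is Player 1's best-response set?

u_1(A vs S) = 9
u_1(B vs S) = 5
u_1(C vs S) = 4
max payoff 9 at {A}

BR_1 = {A}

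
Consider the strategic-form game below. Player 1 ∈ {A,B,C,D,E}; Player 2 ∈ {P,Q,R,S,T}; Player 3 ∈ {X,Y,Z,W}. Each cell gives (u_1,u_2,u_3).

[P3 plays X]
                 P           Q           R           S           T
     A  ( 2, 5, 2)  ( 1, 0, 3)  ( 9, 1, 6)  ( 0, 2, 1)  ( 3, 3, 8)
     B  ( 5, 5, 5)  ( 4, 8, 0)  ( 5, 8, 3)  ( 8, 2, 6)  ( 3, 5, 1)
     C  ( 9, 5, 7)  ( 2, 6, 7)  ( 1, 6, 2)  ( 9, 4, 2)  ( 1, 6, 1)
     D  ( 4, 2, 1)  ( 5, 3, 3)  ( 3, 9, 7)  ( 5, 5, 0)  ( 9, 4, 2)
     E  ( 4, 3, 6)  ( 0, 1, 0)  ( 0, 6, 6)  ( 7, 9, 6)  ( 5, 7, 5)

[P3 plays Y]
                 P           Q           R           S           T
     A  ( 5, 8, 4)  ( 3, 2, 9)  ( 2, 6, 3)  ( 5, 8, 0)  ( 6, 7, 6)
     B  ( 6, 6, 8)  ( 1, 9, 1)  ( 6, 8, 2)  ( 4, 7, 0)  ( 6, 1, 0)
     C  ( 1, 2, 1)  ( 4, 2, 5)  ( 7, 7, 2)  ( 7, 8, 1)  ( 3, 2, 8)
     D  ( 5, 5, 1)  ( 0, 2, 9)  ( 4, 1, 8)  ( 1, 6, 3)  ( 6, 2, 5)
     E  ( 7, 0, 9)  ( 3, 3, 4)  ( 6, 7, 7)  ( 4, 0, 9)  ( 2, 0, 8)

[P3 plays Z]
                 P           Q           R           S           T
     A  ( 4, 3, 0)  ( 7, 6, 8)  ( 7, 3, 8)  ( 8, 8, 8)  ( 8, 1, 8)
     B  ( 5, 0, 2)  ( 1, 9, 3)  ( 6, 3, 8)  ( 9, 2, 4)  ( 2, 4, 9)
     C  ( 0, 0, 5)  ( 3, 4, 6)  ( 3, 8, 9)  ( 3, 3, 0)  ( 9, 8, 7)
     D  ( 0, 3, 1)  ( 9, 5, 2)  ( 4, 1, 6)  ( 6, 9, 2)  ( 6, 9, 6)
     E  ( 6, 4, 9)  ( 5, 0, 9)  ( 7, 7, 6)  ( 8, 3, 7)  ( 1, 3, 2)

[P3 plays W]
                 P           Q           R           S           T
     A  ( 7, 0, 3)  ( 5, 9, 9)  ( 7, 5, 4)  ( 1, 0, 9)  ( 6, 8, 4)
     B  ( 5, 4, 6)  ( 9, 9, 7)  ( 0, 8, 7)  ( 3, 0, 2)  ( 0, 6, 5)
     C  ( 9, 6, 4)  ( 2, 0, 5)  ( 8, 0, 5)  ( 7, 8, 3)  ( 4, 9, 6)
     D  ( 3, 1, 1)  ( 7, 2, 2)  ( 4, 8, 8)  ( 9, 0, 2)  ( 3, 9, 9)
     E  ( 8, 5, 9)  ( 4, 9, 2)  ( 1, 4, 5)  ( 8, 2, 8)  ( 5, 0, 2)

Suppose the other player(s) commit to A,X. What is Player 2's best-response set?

u_2(P vs A,X) = 5
u_2(Q vs A,X) = 0
u_2(R vs A,X) = 1
u_2(S vs A,X) = 2
u_2(T vs A,X) = 3
max payoff 5 at {P}

BR_2 = {P}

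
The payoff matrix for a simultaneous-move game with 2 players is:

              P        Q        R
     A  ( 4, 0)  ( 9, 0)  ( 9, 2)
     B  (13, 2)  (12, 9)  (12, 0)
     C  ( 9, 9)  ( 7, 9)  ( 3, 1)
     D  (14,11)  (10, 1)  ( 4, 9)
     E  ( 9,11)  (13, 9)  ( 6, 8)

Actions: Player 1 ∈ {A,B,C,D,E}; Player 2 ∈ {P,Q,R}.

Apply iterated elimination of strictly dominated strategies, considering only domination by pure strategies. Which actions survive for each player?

P1 drop A (B beats it: P:13>4 Q:12>9 R:12>9)
P1 drop C (B beats it: P:13>9 Q:12>7 R:12>3)
P2 drop R (P beats it: B:2>0 D:11>9 E:11>8)
P1→{B,D,E} P2→{P,Q}

Remaining: P1:{B,D,E} P2:{P,Q}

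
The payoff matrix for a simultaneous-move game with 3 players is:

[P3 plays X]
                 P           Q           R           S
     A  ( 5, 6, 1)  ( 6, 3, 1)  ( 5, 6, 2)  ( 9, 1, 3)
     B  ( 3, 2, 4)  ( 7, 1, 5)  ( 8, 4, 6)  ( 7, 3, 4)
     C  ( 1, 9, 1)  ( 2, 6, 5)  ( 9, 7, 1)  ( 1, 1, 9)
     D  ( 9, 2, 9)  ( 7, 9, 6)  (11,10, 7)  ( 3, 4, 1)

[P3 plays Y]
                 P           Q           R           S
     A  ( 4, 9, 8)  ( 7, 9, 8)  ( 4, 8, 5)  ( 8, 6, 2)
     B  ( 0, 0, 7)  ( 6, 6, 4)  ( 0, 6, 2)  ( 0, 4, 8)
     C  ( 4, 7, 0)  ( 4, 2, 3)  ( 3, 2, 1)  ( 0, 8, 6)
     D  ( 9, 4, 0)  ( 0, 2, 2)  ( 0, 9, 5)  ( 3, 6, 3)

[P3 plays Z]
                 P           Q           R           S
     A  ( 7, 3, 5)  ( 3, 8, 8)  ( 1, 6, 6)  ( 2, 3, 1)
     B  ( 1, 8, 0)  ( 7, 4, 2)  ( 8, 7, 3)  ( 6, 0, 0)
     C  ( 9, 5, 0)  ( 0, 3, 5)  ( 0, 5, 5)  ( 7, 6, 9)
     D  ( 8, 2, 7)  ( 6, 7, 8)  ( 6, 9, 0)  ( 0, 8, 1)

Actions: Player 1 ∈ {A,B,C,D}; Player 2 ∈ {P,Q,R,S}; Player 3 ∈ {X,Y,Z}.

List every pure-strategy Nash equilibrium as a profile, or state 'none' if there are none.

(A,P,X): not NE [P1→D gives 9>5; P3→Y gives 8>1]
(A,P,Y): not NE [P1→D gives 9>4]
(A,P,Z): not NE [P1→C gives 9>7; P2→Q gives 8>3; P3→Y gives 8>5]
(A,Q,X): not NE [P1→D gives 7>6; P2→R gives 6>3; P3→Z gives 8>1]
(A,Q,Y): NE
(A,Q,Z): not NE [P1→B gives 7>3]
(A,R,X): not NE [P1→D gives 11>5; P3→Z gives 6>2]
(A,R,Y): not NE [P2→Q gives 9>8; P3→Z gives 6>5]
(A,R,Z): not NE [P1→B gives 8>1; P2→Q gives 8>6]
(A,S,X): not NE [P2→R gives 6>1]
(A,S,Y): not NE [P2→Q gives 9>6; P3→X gives 3>2]
(A,S,Z): not NE [P1→C gives 7>2; P2→Q gives 8>3; P3→X gives 3>1]
(B,P,X): not NE [P1→D gives 9>3; P2→R gives 4>2; P3→Y gives 7>4]
(B,P,Y): not NE [P1→D gives 9>0; P2→R gives 6>0]
(B,P,Z): not NE [P1→C gives 9>1; P3→Y gives 7>0]
(B,Q,X): not NE [P2→R gives 4>1]
(B,Q,Y): not NE [P1→A gives 7>6; P3→X gives 5>4]
(B,Q,Z): not NE [P2→P gives 8>4; P3→X gives 5>2]
(B,R,X): not NE [P1→D gives 11>8]
(B,R,Y): not NE [P1→A gives 4>0; P3→X gives 6>2]
(B,R,Z): not NE [P2→P gives 8>7; P3→X gives 6>3]
(B,S,X): not NE [P1→A gives 9>7; P2→R gives 4>3; P3→Y gives 8>4]
(B,S,Y): not NE [P1→A gives 8>0; P2→R gives 6>4]
(B,S,Z): not NE [P1→C gives 7>6; P2→P gives 8>0; P3→Y gives 8>0]
(C,P,X): not NE [P1→D gives 9>1]
(C,P,Y): not NE [P1→D gives 9>4; P2→S gives 8>7; P3→X gives 1>0]
(C,P,Z): not NE [P2→S gives 6>5; P3→X gives 1>0]
(C,Q,X): not NE [P1→D gives 7>2; P2→P gives 9>6]
(C,Q,Y): not NE [P1→A gives 7>4; P2→S gives 8>2; P3→Z gives 5>3]
(C,Q,Z): not NE [P1→B gives 7>0; P2→S gives 6>3]
(C,R,X): not NE [P1→D gives 11>9; P2→P gives 9>7; P3→Z gives 5>1]
(C,R,Y): not NE [P1→A gives 4>3; P2→S gives 8>2; P3→Z gives 5>1]
(C,R,Z): not NE [P1→B gives 8>0; P2→S gives 6>5]
(C,S,X): not NE [P1→A gives 9>1; P2→P gives 9>1]
(C,S,Y): not NE [P1→A gives 8>0; P3→Z gives 9>6]
(C,S,Z): NE
(D,P,X): not NE [P2→R gives 10>2]
(D,P,Y): not NE [P2→R gives 9>4; P3→X gives 9>0]
(D,P,Z): not NE [P1→C gives 9>8; P2→R gives 9>2; P3→X gives 9>7]
(D,Q,X): not NE [P2→R gives 10>9; P3→Z gives 8>6]
(D,Q,Y): not NE [P1→A gives 7>0; P2→R gives 9>2; P3→Z gives 8>2]
(D,Q,Z): not NE [P1→B gives 7>6; P2→R gives 9>7]
(D,R,X): NE
(D,R,Y): not NE [P1→A gives 4>0; P3→X gives 7>5]
(D,R,Z): not NE [P1→B gives 8>6; P3→X gives 7>0]
(D,S,X): not NE [P1→A gives 9>3; P2→R gives 10>4; P3→Y gives 3>1]
(D,S,Y): not NE [P1→A gives 8>3; P2→R gives 9>6]
(D,S,Z): not NE [P1→C gives 7>0; P2→R gives 9>8; P3→Y gives 3>1]

PSNE = {(A,Q,Y), (C,S,Z), (D,R,X)}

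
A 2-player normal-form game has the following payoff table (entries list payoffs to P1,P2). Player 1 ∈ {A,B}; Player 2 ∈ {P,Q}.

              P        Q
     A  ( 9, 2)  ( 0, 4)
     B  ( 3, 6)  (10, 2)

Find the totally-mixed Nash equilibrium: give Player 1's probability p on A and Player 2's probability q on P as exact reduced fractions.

P1 indiff ⇒ q·9+(1-q)·0 = q·3+(1-q)·10 ⇒ q(6) = (1-q)(10) ⇒ q = 5/8
P2 indiff ⇒ p·2+(1-p)·6 = p·4+(1-p)·2 ⇒ p(-2) = (1-p)(-4) ⇒ p = 2/3

p=2/3, q=5/8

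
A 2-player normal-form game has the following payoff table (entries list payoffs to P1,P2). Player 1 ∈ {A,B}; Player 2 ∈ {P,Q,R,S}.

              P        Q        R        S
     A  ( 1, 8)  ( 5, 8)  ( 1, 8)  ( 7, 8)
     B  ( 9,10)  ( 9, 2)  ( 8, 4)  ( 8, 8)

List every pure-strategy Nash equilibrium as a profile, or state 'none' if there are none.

(A,P): not NE [P1→B gives 9>1]
(A,Q): not NE [P1→B gives 9>5]
(A,R): not NE [P1→B gives 8>1]
(A,S): not NE [P1→B gives 8>7]
(B,P): NE
(B,Q): not NE [P2→P gives 10>2]
(B,R): not NE [P2→P gives 10>4]
(B,S): not NE [P2→P gives 10>8]

NE set: (B,P)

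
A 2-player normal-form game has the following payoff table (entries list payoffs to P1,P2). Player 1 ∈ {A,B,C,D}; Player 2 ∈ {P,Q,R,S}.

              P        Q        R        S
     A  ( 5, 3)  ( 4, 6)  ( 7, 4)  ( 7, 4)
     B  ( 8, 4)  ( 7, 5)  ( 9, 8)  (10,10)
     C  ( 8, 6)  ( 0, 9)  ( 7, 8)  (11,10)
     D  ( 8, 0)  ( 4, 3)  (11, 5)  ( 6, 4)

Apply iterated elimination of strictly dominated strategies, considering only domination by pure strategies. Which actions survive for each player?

IESDS → P1:{B,C,D} P2:{R,S}

P1 drop A (B beats it: P:8>5 Q:7>4 R:9>7 S:10>7)
P2 drop P (Q beats it: B:5>4 C:9>6 D:3>0)
P2 drop Q (S beats it: B:10>5 C:10>9 D:4>3)
P1→{B,C,D} P2→{R,S}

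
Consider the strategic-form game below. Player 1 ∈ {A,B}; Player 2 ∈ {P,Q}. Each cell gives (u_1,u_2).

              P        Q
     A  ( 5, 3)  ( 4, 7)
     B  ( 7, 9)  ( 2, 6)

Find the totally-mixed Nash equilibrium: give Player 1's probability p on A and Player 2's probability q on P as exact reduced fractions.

P1 mixes 3/7 on A; P2 mixes 1/2 on P

P1 indiff ⇒ q·5+(1-q)·4 = q·7+(1-q)·2 ⇒ q(-2) = (1-q)(-2) ⇒ q = 1/2
P2 indiff ⇒ p·3+(1-p)·9 = p·7+(1-p)·6 ⇒ p(-4) = (1-p)(-3) ⇒ p = 3/7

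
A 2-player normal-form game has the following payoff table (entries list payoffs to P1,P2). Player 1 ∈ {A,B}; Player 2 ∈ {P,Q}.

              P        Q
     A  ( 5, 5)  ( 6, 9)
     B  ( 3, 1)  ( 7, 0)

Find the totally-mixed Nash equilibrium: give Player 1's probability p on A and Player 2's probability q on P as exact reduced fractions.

P1 indiff ⇒ q·5+(1-q)·6 = q·3+(1-q)·7 ⇒ q(2) = (1-q)(1) ⇒ q = 1/3
P2 indiff ⇒ p·5+(1-p)·1 = p·9+(1-p)·0 ⇒ p(-4) = (1-p)(-1) ⇒ p = 1/5

p=1/5, q=1/3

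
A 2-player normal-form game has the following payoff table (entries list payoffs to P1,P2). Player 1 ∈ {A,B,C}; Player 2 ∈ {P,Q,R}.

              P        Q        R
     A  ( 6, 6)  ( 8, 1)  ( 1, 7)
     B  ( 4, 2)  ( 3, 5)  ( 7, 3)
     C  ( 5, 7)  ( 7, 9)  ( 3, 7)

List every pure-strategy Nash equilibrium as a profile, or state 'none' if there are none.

(A,P): not NE [P2→R gives 7>6]
(A,Q): not NE [P2→R gives 7>1]
(A,R): not NE [P1→B gives 7>1]
(B,P): not NE [P1→A gives 6>4; P2→Q gives 5>2]
(B,Q): not NE [P1→A gives 8>3]
(B,R): not NE [P2→Q gives 5>3]
(C,P): not NE [P1→A gives 6>5; P2→Q gives 9>7]
(C,Q): not NE [P1→A gives 8>7]
(C,R): not NE [P1→B gives 7>3; P2→Q gives 9>7]

No pure NE.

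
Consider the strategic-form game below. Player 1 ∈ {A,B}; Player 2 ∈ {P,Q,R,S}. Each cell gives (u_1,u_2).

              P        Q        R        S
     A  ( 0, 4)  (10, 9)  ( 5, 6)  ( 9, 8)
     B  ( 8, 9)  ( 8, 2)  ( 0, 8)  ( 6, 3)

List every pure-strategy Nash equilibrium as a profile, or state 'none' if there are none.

NE set: (A,Q), (B,P)

(A,P): not NE [P1→B gives 8>0; P2→Q gives 9>4]
(A,Q): NE
(A,R): not NE [P2→Q gives 9>6]
(A,S): not NE [P2→Q gives 9>8]
(B,P): NE
(B,Q): not NE [P1→A gives 10>8; P2→P gives 9>2]
(B,R): not NE [P1→A gives 5>0; P2→P gives 9>8]
(B,S): not NE [P1→A gives 9>6; P2→P gives 9>3]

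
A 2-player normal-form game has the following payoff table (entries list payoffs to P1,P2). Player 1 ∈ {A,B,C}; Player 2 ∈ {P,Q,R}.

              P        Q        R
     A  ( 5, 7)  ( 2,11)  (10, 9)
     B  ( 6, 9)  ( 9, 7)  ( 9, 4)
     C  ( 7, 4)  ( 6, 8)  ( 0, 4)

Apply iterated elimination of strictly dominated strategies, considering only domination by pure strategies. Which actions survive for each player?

P2 drop R (Q beats it: A:11>9 B:7>4 C:8>4)
P1 drop A (B beats it: P:6>5 Q:9>2)
P1→{B,C} P2→{P,Q}

IESDS → P1:{B,C} P2:{P,Q}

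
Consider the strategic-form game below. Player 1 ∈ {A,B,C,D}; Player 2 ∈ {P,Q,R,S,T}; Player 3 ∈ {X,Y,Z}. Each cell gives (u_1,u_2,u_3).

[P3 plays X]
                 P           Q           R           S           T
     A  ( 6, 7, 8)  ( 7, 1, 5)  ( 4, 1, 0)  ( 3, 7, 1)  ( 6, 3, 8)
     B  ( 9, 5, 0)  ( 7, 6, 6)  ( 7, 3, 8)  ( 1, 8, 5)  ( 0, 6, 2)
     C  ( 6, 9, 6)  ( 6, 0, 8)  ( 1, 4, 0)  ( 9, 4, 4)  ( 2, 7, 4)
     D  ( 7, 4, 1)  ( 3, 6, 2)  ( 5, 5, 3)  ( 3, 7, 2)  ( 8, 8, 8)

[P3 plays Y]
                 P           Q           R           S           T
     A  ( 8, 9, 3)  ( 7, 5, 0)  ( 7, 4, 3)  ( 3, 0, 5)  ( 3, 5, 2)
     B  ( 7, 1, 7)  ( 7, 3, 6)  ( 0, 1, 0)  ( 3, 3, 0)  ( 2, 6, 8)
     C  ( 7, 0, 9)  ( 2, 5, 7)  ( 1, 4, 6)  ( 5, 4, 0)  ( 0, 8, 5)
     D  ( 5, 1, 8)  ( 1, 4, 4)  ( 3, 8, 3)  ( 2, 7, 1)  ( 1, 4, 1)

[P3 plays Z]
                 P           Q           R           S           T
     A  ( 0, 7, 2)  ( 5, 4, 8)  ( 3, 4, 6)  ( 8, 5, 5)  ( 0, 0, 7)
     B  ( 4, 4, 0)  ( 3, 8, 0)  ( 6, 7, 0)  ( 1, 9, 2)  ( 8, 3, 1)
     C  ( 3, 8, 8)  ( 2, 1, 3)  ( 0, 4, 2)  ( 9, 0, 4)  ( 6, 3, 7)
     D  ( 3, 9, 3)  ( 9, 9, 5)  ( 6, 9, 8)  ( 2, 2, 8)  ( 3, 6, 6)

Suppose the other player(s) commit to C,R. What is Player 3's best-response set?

u_3(X vs C,R) = 0
u_3(Y vs C,R) = 6
u_3(Z vs C,R) = 2
max payoff 6 at {Y}

P3 best: {Y}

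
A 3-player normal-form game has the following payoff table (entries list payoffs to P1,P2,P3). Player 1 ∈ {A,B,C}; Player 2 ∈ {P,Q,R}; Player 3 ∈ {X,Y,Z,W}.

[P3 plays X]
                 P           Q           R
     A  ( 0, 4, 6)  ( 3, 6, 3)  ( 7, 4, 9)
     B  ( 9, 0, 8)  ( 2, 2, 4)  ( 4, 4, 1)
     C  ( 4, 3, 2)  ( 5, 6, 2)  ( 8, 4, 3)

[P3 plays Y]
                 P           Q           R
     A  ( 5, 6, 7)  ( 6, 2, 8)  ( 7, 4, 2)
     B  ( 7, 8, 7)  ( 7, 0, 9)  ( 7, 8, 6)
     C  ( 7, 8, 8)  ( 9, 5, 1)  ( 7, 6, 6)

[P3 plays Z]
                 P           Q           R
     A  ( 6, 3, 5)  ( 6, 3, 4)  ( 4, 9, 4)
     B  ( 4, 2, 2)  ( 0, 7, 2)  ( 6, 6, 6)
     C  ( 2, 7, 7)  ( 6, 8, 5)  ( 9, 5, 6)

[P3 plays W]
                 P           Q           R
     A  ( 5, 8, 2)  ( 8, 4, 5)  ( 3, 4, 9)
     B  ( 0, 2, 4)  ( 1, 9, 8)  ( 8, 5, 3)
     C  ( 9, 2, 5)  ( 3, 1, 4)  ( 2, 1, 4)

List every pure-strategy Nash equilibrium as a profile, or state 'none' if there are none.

PSNE = {(B,R,Y), (C,P,Y), (C,Q,Z)}

(A,P,X): not NE [P1→B gives 9>0; P2→Q gives 6>4; P3→Y gives 7>6]
(A,P,Y): not NE [P1→C gives 7>5]
(A,P,Z): not NE [P2→R gives 9>3; P3→Y gives 7>5]
(A,P,W): not NE [P1→C gives 9>5; P3→Y gives 7>2]
(A,Q,X): not NE [P1→C gives 5>3; P3→Y gives 8>3]
(A,Q,Y): not NE [P1→C gives 9>6; P2→P gives 6>2]
(A,Q,Z): not NE [P2→R gives 9>3; P3→Y gives 8>4]
(A,Q,W): not NE [P2→P gives 8>4; P3→Y gives 8>5]
(A,R,X): not NE [P1→C gives 8>7; P2→Q gives 6>4]
(A,R,Y): not NE [P2→P gives 6>4; P3→W gives 9>2]
(A,R,Z): not NE [P1→C gives 9>4; P3→W gives 9>4]
(A,R,W): not NE [P1→B gives 8>3; P2→P gives 8>4]
(B,P,X): not NE [P2→R gives 4>0]
(B,P,Y): not NE [P3→X gives 8>7]
(B,P,Z): not NE [P1→A gives 6>4; P2→Q gives 7>2; P3→X gives 8>2]
(B,P,W): not NE [P1→C gives 9>0; P2→Q gives 9>2; P3→X gives 8>4]
(B,Q,X): not NE [P1→C gives 5>2; P2→R gives 4>2; P3→Y gives 9>4]
(B,Q,Y): not NE [P1→C gives 9>7; P2→R gives 8>0]
(B,Q,Z): not NE [P1→C gives 6>0; P3→Y gives 9>2]
(B,Q,W): not NE [P1→A gives 8>1; P3→Y gives 9>8]
(B,R,X): not NE [P1→C gives 8>4; P3→Z gives 6>1]
(B,R,Y): NE
(B,R,Z): not NE [P1→C gives 9>6; P2→Q gives 7>6]
(B,R,W): not NE [P2→Q gives 9>5; P3→Z gives 6>3]
(C,P,X): not NE [P1→B gives 9>4; P2→Q gives 6>3; P3→Y gives 8>2]
(C,P,Y): NE
(C,P,Z): not NE [P1→A gives 6>2; P2→Q gives 8>7; P3→Y gives 8>7]
(C,P,W): not NE [P3→Y gives 8>5]
(C,Q,X): not NE [P3→Z gives 5>2]
(C,Q,Y): not NE [P2→P gives 8>5; P3→Z gives 5>1]
(C,Q,Z): NE
(C,Q,W): not NE [P1→A gives 8>3; P2→P gives 2>1; P3→Z gives 5>4]
(C,R,X): not NE [P2→Q gives 6>4; P3→Z gives 6>3]
(C,R,Y): not NE [P2→P gives 8>6]
(C,R,Z): not NE [P2→Q gives 8>5]
(C,R,W): not NE [P1→B gives 8>2; P2→P gives 2>1; P3→Z gives 6>4]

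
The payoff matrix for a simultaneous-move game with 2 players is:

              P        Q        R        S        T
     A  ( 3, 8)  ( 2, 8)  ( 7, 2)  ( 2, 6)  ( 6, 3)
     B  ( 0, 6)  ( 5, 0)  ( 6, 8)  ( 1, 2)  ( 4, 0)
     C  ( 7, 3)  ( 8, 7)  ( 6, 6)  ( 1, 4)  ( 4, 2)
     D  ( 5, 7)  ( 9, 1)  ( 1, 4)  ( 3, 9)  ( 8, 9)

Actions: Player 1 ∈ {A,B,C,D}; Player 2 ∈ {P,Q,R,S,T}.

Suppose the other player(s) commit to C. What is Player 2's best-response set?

BR_2 = {Q}

u_2(P vs C) = 3
u_2(Q vs C) = 7
u_2(R vs C) = 6
u_2(S vs C) = 4
u_2(T vs C) = 2
max payoff 7 at {Q}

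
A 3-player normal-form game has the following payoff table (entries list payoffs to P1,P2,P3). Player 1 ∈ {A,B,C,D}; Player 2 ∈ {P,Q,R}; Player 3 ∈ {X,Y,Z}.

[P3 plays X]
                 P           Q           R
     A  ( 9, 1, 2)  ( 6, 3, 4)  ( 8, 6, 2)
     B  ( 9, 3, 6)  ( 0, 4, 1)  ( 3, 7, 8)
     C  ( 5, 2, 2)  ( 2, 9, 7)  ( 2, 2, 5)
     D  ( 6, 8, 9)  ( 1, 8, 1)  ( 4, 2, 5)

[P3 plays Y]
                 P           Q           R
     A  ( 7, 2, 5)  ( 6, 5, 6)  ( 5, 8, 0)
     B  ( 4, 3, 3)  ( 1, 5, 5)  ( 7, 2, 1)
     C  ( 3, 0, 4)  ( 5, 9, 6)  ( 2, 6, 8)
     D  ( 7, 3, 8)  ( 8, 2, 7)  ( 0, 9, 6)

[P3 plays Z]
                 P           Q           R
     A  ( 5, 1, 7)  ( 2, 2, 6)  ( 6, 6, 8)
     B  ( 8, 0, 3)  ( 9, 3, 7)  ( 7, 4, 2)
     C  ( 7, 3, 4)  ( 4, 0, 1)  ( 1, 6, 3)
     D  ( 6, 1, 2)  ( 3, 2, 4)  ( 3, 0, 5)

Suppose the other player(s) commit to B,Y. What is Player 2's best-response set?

BR_2 = {Q}

u_2(P vs B,Y) = 3
u_2(Q vs B,Y) = 5
u_2(R vs B,Y) = 2
max payoff 5 at {Q}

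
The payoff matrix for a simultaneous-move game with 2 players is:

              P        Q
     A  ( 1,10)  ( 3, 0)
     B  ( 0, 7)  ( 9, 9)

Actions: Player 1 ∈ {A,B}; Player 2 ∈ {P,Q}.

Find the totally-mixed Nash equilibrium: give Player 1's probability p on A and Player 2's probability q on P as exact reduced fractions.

P1 indiff ⇒ q·1+(1-q)·3 = q·0+(1-q)·9 ⇒ q(1) = (1-q)(6) ⇒ q = 6/7
P2 indiff ⇒ p·10+(1-p)·7 = p·0+(1-p)·9 ⇒ p(10) = (1-p)(2) ⇒ p = 1/6

P1 mixes 1/6 on A; P2 mixes 6/7 on P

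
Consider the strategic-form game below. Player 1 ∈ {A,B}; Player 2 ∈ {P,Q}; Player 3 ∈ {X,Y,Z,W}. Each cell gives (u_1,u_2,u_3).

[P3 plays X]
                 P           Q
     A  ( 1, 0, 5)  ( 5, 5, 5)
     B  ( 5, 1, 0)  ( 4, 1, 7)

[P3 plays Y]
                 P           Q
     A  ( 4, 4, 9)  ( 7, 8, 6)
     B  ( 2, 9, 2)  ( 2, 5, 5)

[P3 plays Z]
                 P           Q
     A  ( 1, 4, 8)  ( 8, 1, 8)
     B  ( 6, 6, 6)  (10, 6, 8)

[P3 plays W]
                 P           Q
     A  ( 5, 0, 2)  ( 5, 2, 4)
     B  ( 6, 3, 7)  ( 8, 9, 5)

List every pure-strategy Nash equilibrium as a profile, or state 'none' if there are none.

Nash profiles: (B,Q,Z)

(A,P,X): not NE [P1→B gives 5>1; P2→Q gives 5>0; P3→Y gives 9>5]
(A,P,Y): not NE [P2→Q gives 8>4]
(A,P,Z): not NE [P1→B gives 6>1; P3→Y gives 9>8]
(A,P,W): not NE [P1→B gives 6>5; P2→Q gives 2>0; P3→Y gives 9>2]
(A,Q,X): not NE [P3→Z gives 8>5]
(A,Q,Y): not NE [P3→Z gives 8>6]
(A,Q,Z): not NE [P1→B gives 10>8; P2→P gives 4>1]
(A,Q,W): not NE [P1→B gives 8>5; P3→Z gives 8>4]
(B,P,X): not NE [P3→W gives 7>0]
(B,P,Y): not NE [P1→A gives 4>2; P3→W gives 7>2]
(B,P,Z): not NE [P3→W gives 7>6]
(B,P,W): not NE [P2→Q gives 9>3]
(B,Q,X): not NE [P1→A gives 5>4; P3→Z gives 8>7]
(B,Q,Y): not NE [P1→A gives 7>2; P2→P gives 9>5; P3→Z gives 8>5]
(B,Q,Z): NE
(B,Q,W): not NE [P3→Z gives 8>5]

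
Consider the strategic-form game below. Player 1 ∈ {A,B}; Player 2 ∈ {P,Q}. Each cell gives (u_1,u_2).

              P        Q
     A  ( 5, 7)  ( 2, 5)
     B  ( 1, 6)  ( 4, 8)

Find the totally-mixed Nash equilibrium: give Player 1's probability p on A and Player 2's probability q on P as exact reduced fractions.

(p,q) = (1/2, 1/3)

P1 indiff ⇒ q·5+(1-q)·2 = q·1+(1-q)·4 ⇒ q(4) = (1-q)(2) ⇒ q = 1/3
P2 indiff ⇒ p·7+(1-p)·6 = p·5+(1-p)·8 ⇒ p(2) = (1-p)(2) ⇒ p = 1/2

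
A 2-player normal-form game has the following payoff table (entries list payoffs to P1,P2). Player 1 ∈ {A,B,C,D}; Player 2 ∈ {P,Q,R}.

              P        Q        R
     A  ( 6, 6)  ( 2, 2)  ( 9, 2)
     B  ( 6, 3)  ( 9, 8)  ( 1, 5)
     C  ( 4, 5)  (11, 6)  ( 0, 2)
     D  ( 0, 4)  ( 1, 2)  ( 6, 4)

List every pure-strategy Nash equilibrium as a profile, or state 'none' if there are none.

NE set: (A,P), (C,Q)

(A,P): NE
(A,Q): not NE [P1→C gives 11>2; P2→P gives 6>2]
(A,R): not NE [P2→P gives 6>2]
(B,P): not NE [P2→Q gives 8>3]
(B,Q): not NE [P1→C gives 11>9]
(B,R): not NE [P1→A gives 9>1; P2→Q gives 8>5]
(C,P): not NE [P1→B gives 6>4; P2→Q gives 6>5]
(C,Q): NE
(C,R): not NE [P1→A gives 9>0; P2→Q gives 6>2]
(D,P): not NE [P1→B gives 6>0]
(D,Q): not NE [P1→C gives 11>1; P2→R gives 4>2]
(D,R): not NE [P1→A gives 9>6]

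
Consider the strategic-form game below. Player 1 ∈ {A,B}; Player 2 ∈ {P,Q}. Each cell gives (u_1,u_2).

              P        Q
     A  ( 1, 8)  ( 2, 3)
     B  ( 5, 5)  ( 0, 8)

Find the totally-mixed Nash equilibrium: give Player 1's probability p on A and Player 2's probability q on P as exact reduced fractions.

P1 indiff ⇒ q·1+(1-q)·2 = q·5+(1-q)·0 ⇒ q(-4) = (1-q)(-2) ⇒ q = 1/3
P2 indiff ⇒ p·8+(1-p)·5 = p·3+(1-p)·8 ⇒ p(5) = (1-p)(3) ⇒ p = 3/8

P1 mixes 3/8 on A; P2 mixes 1/3 on P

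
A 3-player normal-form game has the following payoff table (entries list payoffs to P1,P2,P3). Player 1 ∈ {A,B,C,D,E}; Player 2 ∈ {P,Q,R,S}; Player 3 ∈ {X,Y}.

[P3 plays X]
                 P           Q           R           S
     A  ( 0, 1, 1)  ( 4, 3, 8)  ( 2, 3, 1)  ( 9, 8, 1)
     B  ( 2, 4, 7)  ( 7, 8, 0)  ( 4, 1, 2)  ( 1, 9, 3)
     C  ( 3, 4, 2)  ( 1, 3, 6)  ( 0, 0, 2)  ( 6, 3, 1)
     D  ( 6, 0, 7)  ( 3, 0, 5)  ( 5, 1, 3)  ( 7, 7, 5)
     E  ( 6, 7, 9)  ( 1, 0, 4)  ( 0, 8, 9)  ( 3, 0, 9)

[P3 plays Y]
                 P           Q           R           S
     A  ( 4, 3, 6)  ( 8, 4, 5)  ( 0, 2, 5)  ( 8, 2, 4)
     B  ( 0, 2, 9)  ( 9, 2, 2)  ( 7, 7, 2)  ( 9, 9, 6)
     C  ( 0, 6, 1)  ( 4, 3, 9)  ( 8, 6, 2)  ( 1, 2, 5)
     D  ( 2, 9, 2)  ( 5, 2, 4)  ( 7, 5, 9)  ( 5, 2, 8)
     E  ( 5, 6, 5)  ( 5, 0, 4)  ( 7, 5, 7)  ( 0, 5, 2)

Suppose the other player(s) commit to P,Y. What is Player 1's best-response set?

P1 best: {E}

u_1(A vs P,Y) = 4
u_1(B vs P,Y) = 0
u_1(C vs P,Y) = 0
u_1(D vs P,Y) = 2
u_1(E vs P,Y) = 5
max payoff 5 at {E}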